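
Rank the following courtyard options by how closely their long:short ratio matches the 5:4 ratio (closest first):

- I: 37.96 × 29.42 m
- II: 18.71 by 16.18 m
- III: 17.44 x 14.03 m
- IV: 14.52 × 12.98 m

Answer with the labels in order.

Ratios: I = 37.96 / 29.42 ≈ 1.290; II = 18.71 / 16.18 ≈ 1.156; III = 17.44 / 14.03 ≈ 1.243; IV = 14.52 / 12.98 ≈ 1.119.
|Δ from 1.250|: I 0.040; II 0.094; III 0.007; IV 0.131.

III, I, II, IV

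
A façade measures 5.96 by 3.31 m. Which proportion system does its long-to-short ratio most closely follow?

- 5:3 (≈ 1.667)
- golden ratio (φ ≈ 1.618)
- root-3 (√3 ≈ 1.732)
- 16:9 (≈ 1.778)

16:9

Ratio = 5.96 / 3.31 ≈ 1.801.
Distances: 5:3 1.667 (Δ 0.134); golden ratio 1.618 (Δ 0.183); root-3 1.732 (Δ 0.069); 16:9 1.778 (Δ 0.023).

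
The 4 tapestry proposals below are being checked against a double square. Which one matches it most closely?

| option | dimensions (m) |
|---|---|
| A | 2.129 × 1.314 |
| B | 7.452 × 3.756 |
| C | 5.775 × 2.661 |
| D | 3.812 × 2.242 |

Ratios (long/short): A ≈ 1.620; B ≈ 1.984; C ≈ 2.170; D ≈ 1.700.
2:1 ≈ 2.000; option B is nearest (Δ 0.016).

B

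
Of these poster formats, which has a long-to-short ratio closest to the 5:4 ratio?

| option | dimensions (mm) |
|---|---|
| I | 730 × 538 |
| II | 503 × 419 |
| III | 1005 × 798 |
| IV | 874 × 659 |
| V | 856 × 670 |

III

Target 5:4 ≈ 1.250.
I: 1.357 (Δ0.107)  II: 1.200 (Δ0.050)  III: 1.259 (Δ0.009)  IV: 1.326 (Δ0.076)  V: 1.278 (Δ0.028)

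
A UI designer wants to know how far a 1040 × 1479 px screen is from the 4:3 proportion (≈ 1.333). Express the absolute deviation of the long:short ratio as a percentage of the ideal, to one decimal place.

6.7%

Ratio = 1479 / 1040 ≈ 1.4221.
Ideal 4:3 ≈ 1.3333. |1.4221 − 1.3333| / 1.3333 ≈ 6.66% → 6.7%.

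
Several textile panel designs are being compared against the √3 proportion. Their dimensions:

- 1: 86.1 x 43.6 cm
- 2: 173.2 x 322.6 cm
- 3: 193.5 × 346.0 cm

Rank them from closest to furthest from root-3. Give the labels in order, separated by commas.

3, 2, 1

1: 86.1/43.6 ≈ 1.975 → |1.975 − 1.732| = 0.243
2: 322.6/173.2 ≈ 1.863 → |1.863 − 1.732| = 0.131
3: 346.0/193.5 ≈ 1.788 → |1.788 − 1.732| = 0.056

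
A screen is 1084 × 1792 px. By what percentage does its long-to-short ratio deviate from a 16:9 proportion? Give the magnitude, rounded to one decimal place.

7.0%

Ratio = 1792 / 1084 ≈ 1.6531.
Ideal 16:9 ≈ 1.7778. |1.6531 − 1.7778| / 1.7778 ≈ 7.01% → 7.0%.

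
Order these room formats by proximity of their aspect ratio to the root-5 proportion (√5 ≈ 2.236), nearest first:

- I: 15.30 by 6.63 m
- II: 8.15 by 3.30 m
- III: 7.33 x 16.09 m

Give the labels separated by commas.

I: 15.30/6.63 ≈ 2.308 → |2.308 − 2.236| = 0.072
II: 8.15/3.30 ≈ 2.470 → |2.470 − 2.236| = 0.234
III: 16.09/7.33 ≈ 2.195 → |2.195 − 2.236| = 0.041

III, I, II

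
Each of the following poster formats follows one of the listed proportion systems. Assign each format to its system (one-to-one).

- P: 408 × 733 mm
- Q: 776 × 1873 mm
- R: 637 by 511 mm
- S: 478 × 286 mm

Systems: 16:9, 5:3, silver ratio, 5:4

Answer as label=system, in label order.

P = 733/408 ≈ 1.797 → 16:9 (1.778)
Q = 1873/776 ≈ 2.414 → silver ratio (2.414)
R = 637/511 ≈ 1.247 → 5:4 (1.250)
S = 478/286 ≈ 1.671 → 5:3 (1.667)

P=16:9, Q=silver ratio, R=5:4, S=5:3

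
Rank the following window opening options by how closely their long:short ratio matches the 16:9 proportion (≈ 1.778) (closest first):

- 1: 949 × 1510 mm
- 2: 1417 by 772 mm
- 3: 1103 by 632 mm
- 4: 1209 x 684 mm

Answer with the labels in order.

Ratios: 1 = 1510 / 949 ≈ 1.591; 2 = 1417 / 772 ≈ 1.835; 3 = 1103 / 632 ≈ 1.745; 4 = 1209 / 684 ≈ 1.768.
|Δ from 1.778|: 1 0.187; 2 0.057; 3 0.033; 4 0.010.

4, 3, 2, 1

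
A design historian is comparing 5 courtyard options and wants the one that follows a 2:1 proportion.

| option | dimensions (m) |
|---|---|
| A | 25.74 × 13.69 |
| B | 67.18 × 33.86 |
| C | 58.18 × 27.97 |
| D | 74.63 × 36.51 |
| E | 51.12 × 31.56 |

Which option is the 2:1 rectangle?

B

Target 2:1 ≈ 2.000.
A: 1.880 (Δ0.120)  B: 1.984 (Δ0.016)  C: 2.080 (Δ0.080)  D: 2.044 (Δ0.044)  E: 1.620 (Δ0.380)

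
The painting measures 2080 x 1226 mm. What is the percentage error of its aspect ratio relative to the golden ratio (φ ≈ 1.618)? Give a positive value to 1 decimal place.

Ratio = 2080 / 1226 ≈ 1.6966.
Ideal golden ratio ≈ 1.6180. |1.6966 − 1.6180| / 1.6180 ≈ 4.86% → 4.9%.

4.9%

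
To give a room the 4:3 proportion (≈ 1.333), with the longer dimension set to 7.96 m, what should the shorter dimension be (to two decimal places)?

5.97 m

4:3 ≈ 1.33333.
Shorter side = 7.96 ÷ 1.33333 ≈ 5.9700 → 5.97 m.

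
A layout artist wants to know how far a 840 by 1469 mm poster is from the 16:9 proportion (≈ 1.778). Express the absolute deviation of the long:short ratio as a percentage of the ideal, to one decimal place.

1.6%

Ratio = 1469 / 840 ≈ 1.7488.
Ideal 16:9 ≈ 1.7778. |1.7488 − 1.7778| / 1.7778 ≈ 1.63% → 1.6%.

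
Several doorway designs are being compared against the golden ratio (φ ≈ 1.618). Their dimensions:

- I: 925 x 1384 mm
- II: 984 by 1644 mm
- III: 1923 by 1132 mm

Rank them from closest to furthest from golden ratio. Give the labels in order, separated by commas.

I: 1384/925 ≈ 1.496 → |1.496 − 1.618| = 0.122
II: 1644/984 ≈ 1.671 → |1.671 − 1.618| = 0.053
III: 1923/1132 ≈ 1.699 → |1.699 − 1.618| = 0.081

II, III, I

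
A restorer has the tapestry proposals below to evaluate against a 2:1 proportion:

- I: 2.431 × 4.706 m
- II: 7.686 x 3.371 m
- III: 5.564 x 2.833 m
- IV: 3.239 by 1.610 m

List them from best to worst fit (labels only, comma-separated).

Ratios: I = 4.706 / 2.431 ≈ 1.936; II = 7.686 / 3.371 ≈ 2.280; III = 5.564 / 2.833 ≈ 1.964; IV = 3.239 / 1.610 ≈ 2.012.
|Δ from 2.000|: I 0.064; II 0.280; III 0.036; IV 0.012.

IV, III, I, II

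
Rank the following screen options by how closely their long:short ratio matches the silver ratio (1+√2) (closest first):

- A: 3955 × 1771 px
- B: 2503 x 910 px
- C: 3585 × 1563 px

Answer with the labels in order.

A: 3955/1771 ≈ 2.233 → |2.233 − 2.414| = 0.181
B: 2503/910 ≈ 2.751 → |2.751 − 2.414| = 0.337
C: 3585/1563 ≈ 2.294 → |2.294 − 2.414| = 0.120

C, A, B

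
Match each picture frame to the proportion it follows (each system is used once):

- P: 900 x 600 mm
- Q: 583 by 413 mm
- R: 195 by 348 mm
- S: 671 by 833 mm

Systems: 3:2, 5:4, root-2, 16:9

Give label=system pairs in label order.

Ratios: P ≈ 1.500; Q ≈ 1.412; R ≈ 1.785; S ≈ 1.241.
Targets: 3:2 ≈ 1.500; 5:4 ≈ 1.250; root-2 ≈ 1.414; 16:9 ≈ 1.778.

P=3:2, Q=root-2, R=16:9, S=5:4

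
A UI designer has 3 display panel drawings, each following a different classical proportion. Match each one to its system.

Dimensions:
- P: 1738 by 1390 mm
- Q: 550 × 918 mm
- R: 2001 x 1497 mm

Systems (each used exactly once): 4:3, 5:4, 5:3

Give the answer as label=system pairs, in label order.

P=5:4, Q=5:3, R=4:3

P = 1738/1390 ≈ 1.250 → 5:4 (1.250)
Q = 918/550 ≈ 1.669 → 5:3 (1.667)
R = 2001/1497 ≈ 1.337 → 4:3 (1.333)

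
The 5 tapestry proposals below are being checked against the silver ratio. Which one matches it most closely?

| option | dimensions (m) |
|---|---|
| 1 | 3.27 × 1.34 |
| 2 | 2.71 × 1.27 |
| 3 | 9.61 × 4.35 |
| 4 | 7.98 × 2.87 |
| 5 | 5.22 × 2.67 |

Target silver ratio ≈ 2.414.
1: 2.440 (Δ0.026)  2: 2.134 (Δ0.280)  3: 2.209 (Δ0.205)  4: 2.780 (Δ0.366)  5: 1.955 (Δ0.459)

1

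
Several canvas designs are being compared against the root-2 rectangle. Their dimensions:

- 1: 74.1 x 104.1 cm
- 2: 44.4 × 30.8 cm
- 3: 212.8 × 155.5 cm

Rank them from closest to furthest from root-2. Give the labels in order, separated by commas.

1, 2, 3

1: 104.1/74.1 ≈ 1.405 → |1.405 − 1.414| = 0.009
2: 44.4/30.8 ≈ 1.442 → |1.442 − 1.414| = 0.028
3: 212.8/155.5 ≈ 1.368 → |1.368 − 1.414| = 0.046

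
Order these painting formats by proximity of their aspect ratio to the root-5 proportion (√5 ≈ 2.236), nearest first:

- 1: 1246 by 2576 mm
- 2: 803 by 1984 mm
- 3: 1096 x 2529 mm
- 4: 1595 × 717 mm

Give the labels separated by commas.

4, 3, 1, 2

1: 2576/1246 ≈ 2.067 → |2.067 − 2.236| = 0.169
2: 1984/803 ≈ 2.471 → |2.471 − 2.236| = 0.235
3: 2529/1096 ≈ 2.307 → |2.307 − 2.236| = 0.071
4: 1595/717 ≈ 2.225 → |2.225 − 2.236| = 0.011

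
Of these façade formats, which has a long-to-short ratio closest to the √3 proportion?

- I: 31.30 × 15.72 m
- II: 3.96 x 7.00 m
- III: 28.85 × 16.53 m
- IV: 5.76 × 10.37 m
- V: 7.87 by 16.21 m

Ratios (long/short): I ≈ 1.991; II ≈ 1.768; III ≈ 1.745; IV ≈ 1.800; V ≈ 2.060.
root-3 ≈ 1.732; option III is nearest (Δ 0.013).

III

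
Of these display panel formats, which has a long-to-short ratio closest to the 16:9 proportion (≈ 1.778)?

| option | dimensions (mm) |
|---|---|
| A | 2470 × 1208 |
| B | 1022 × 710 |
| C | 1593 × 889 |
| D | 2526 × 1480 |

Target 16:9 ≈ 1.778.
A: 2.045 (Δ0.267)  B: 1.439 (Δ0.339)  C: 1.792 (Δ0.014)  D: 1.707 (Δ0.071)

C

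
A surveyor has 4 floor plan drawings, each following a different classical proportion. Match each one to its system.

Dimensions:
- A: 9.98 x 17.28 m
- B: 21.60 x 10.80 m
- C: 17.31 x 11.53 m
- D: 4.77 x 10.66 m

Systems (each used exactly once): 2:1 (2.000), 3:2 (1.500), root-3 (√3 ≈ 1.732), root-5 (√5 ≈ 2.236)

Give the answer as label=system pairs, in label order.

A=root-3, B=2:1, C=3:2, D=root-5

A = 17.28/9.98 ≈ 1.731 → root-3 (1.732)
B = 21.60/10.80 ≈ 2.000 → 2:1 (2.000)
C = 17.31/11.53 ≈ 1.501 → 3:2 (1.500)
D = 10.66/4.77 ≈ 2.235 → root-5 (2.236)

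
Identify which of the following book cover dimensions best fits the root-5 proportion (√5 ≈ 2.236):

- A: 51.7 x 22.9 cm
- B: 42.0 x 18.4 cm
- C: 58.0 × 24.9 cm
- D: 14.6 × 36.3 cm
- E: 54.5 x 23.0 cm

A

Ratios (long/short): A ≈ 2.258; B ≈ 2.283; C ≈ 2.329; D ≈ 2.486; E ≈ 2.370.
root-5 ≈ 2.236; option A is nearest (Δ 0.022).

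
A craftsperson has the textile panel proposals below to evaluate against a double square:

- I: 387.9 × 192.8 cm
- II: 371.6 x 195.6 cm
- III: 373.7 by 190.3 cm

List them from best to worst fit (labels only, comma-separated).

I, III, II

I: 387.9/192.8 ≈ 2.012 → |2.012 − 2.000| = 0.012
II: 371.6/195.6 ≈ 1.900 → |1.900 − 2.000| = 0.100
III: 373.7/190.3 ≈ 1.964 → |1.964 − 2.000| = 0.036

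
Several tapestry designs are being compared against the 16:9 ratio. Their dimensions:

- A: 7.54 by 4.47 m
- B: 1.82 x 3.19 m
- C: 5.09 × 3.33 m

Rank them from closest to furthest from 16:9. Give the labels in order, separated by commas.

B, A, C

Ratios: A = 7.54 / 4.47 ≈ 1.687; B = 3.19 / 1.82 ≈ 1.753; C = 5.09 / 3.33 ≈ 1.529.
|Δ from 1.778|: A 0.091; B 0.025; C 0.249.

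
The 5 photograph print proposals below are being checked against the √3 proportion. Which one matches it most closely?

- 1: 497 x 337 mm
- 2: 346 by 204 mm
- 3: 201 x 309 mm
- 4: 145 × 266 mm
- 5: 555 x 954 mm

5

Target root-3 ≈ 1.732.
1: 1.475 (Δ0.257)  2: 1.696 (Δ0.036)  3: 1.537 (Δ0.195)  4: 1.834 (Δ0.102)  5: 1.719 (Δ0.013)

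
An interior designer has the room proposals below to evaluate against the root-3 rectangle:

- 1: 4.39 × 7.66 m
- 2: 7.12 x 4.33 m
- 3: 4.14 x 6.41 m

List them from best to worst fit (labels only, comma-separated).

1: 7.66/4.39 ≈ 1.745 → |1.745 − 1.732| = 0.013
2: 7.12/4.33 ≈ 1.644 → |1.644 − 1.732| = 0.088
3: 6.41/4.14 ≈ 1.548 → |1.548 − 1.732| = 0.184

1, 2, 3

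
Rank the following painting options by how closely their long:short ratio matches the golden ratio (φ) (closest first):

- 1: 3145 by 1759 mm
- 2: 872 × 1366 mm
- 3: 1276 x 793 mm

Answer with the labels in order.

3, 2, 1

1: 3145/1759 ≈ 1.788 → |1.788 − 1.618| = 0.170
2: 1366/872 ≈ 1.567 → |1.567 − 1.618| = 0.051
3: 1276/793 ≈ 1.609 → |1.609 − 1.618| = 0.009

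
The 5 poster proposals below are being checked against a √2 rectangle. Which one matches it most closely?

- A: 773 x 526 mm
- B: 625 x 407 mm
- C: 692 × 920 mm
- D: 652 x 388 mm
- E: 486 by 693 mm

Ratios (long/short): A ≈ 1.470; B ≈ 1.536; C ≈ 1.329; D ≈ 1.680; E ≈ 1.426.
root-2 ≈ 1.414; option E is nearest (Δ 0.012).

E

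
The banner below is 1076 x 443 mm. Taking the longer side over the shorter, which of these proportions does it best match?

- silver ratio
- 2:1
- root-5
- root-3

silver ratio

1076/443 ≈ 2.429. Nearest candidates are silver ratio (2.414, off by 0.015) and root-5 (2.236, off by 0.193).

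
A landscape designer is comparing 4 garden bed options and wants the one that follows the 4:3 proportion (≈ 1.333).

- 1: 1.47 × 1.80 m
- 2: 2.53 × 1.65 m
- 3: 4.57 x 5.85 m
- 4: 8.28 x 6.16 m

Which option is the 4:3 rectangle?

4

Ratios (long/short): 1 ≈ 1.224; 2 ≈ 1.533; 3 ≈ 1.280; 4 ≈ 1.344.
4:3 ≈ 1.333; option 4 is nearest (Δ 0.011).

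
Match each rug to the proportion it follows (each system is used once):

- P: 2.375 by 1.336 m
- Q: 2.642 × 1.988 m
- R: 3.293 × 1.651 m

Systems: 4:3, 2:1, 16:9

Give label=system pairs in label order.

P=16:9, Q=4:3, R=2:1

Ratios: P ≈ 1.778; Q ≈ 1.329; R ≈ 1.995.
Targets: 4:3 ≈ 1.333; 2:1 ≈ 2.000; 16:9 ≈ 1.778.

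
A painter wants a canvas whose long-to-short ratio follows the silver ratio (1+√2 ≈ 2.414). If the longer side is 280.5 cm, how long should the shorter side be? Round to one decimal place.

116.2 cm

silver ratio ≈ 2.41421.
Shorter side = 280.5 ÷ 2.41421 ≈ 116.187 → 116.2 cm.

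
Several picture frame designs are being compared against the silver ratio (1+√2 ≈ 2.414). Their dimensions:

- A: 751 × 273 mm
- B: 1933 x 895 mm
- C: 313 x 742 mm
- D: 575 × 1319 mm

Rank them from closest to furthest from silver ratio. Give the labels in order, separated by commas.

A: 751/273 ≈ 2.751 → |2.751 − 2.414| = 0.337
B: 1933/895 ≈ 2.160 → |2.160 − 2.414| = 0.254
C: 742/313 ≈ 2.371 → |2.371 − 2.414| = 0.043
D: 1319/575 ≈ 2.294 → |2.294 − 2.414| = 0.120

C, D, B, A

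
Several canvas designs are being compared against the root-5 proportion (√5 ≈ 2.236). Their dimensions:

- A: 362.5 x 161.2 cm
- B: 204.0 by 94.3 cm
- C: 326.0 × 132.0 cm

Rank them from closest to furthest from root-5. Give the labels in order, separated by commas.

A, B, C

A: 362.5/161.2 ≈ 2.249 → |2.249 − 2.236| = 0.013
B: 204.0/94.3 ≈ 2.163 → |2.163 − 2.236| = 0.073
C: 326.0/132.0 ≈ 2.470 → |2.470 − 2.236| = 0.234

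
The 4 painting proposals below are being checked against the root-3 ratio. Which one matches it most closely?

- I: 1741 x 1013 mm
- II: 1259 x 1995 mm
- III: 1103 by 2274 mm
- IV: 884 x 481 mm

I

Ratios (long/short): I ≈ 1.719; II ≈ 1.585; III ≈ 2.062; IV ≈ 1.838.
root-3 ≈ 1.732; option I is nearest (Δ 0.013).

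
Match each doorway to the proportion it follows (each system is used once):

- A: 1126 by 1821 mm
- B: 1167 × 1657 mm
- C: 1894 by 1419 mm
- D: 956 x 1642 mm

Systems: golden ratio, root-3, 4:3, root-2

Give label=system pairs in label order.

A = 1821/1126 ≈ 1.617 → golden ratio (1.618)
B = 1657/1167 ≈ 1.420 → root-2 (1.414)
C = 1894/1419 ≈ 1.335 → 4:3 (1.333)
D = 1642/956 ≈ 1.718 → root-3 (1.732)

A=golden ratio, B=root-2, C=4:3, D=root-3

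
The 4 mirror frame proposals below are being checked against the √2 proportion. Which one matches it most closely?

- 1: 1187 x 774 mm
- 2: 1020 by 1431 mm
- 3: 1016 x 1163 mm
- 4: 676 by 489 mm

Ratios (long/short): 1 ≈ 1.534; 2 ≈ 1.403; 3 ≈ 1.145; 4 ≈ 1.382.
root-2 ≈ 1.414; option 2 is nearest (Δ 0.011).

2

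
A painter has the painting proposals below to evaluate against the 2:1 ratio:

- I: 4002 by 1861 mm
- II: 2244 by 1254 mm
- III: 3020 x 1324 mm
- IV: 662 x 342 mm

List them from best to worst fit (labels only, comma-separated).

Ratios: I = 4002 / 1861 ≈ 2.150; II = 2244 / 1254 ≈ 1.789; III = 3020 / 1324 ≈ 2.281; IV = 662 / 342 ≈ 1.936.
|Δ from 2.000|: I 0.150; II 0.211; III 0.281; IV 0.064.

IV, I, II, III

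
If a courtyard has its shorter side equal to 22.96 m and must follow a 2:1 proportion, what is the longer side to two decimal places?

2:1 = 2.00000.
Longer side = 22.96 × 2.00000 ≈ 45.9200 → 45.92 m.

45.92 m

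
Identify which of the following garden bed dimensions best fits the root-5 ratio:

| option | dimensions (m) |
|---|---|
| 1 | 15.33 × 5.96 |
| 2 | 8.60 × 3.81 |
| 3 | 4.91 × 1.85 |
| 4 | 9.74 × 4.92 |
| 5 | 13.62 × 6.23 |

Target root-5 ≈ 2.236.
1: 2.572 (Δ0.336)  2: 2.257 (Δ0.021)  3: 2.654 (Δ0.418)  4: 1.980 (Δ0.256)  5: 2.186 (Δ0.050)

2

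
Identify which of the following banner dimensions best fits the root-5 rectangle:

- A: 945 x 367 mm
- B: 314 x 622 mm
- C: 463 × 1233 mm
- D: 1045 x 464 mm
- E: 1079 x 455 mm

D

Ratios (long/short): A ≈ 2.575; B ≈ 1.981; C ≈ 2.663; D ≈ 2.252; E ≈ 2.371.
root-5 ≈ 2.236; option D is nearest (Δ 0.016).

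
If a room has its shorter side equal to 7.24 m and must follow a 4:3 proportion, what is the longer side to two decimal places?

9.65 m

4:3 ≈ 1.33333.
Longer side = 7.24 × 1.33333 ≈ 9.6533 → 9.65 m.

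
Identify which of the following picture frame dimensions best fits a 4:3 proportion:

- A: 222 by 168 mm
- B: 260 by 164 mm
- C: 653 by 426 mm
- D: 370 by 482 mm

Target 4:3 ≈ 1.333.
A: 1.321 (Δ0.012)  B: 1.585 (Δ0.252)  C: 1.533 (Δ0.200)  D: 1.303 (Δ0.030)

A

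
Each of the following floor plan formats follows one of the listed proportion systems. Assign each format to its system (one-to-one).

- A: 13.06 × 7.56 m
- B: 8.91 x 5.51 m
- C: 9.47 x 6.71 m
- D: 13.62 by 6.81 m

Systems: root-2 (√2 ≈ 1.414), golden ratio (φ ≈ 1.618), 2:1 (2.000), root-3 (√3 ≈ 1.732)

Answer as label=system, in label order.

A=root-3, B=golden ratio, C=root-2, D=2:1

A = 13.06/7.56 ≈ 1.728 → root-3 (1.732)
B = 8.91/5.51 ≈ 1.617 → golden ratio (1.618)
C = 9.47/6.71 ≈ 1.411 → root-2 (1.414)
D = 13.62/6.81 ≈ 2.000 → 2:1 (2.000)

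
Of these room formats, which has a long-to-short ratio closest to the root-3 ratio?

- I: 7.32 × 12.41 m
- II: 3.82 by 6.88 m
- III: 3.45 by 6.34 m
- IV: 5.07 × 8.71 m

IV

Target root-3 ≈ 1.732.
I: 1.695 (Δ0.037)  II: 1.801 (Δ0.069)  III: 1.838 (Δ0.106)  IV: 1.718 (Δ0.014)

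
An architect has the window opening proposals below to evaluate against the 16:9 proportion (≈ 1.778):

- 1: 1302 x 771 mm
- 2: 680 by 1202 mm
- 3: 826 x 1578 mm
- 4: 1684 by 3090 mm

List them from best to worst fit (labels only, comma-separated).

Ratios: 1 = 1302 / 771 ≈ 1.689; 2 = 1202 / 680 ≈ 1.768; 3 = 1578 / 826 ≈ 1.910; 4 = 3090 / 1684 ≈ 1.835.
|Δ from 1.778|: 1 0.089; 2 0.010; 3 0.132; 4 0.057.

2, 4, 1, 3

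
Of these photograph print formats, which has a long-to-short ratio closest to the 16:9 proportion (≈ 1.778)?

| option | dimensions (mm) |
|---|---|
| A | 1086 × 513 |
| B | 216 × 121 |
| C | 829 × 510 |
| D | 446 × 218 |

Target 16:9 ≈ 1.778.
A: 2.117 (Δ0.339)  B: 1.785 (Δ0.007)  C: 1.625 (Δ0.153)  D: 2.046 (Δ0.268)

B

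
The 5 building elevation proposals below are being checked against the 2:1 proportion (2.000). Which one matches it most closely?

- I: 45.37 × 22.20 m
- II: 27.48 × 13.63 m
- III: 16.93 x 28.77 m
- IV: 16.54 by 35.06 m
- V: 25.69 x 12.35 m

Target 2:1 ≈ 2.000.
I: 2.044 (Δ0.044)  II: 2.016 (Δ0.016)  III: 1.699 (Δ0.301)  IV: 2.120 (Δ0.120)  V: 2.080 (Δ0.080)

II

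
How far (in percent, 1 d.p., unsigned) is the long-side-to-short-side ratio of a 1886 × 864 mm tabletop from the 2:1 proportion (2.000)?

Ratio = 1886 / 864 ≈ 2.1829.
Ideal 2:1 = 2.0000. |2.1829 − 2.0000| / 2.0000 ≈ 9.15% → 9.1%.

9.1%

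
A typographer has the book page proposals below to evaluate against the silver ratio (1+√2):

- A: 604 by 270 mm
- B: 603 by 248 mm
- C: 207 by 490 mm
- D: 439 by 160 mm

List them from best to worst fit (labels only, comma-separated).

B, C, A, D

Ratios: A = 604 / 270 ≈ 2.237; B = 603 / 248 ≈ 2.431; C = 490 / 207 ≈ 2.367; D = 439 / 160 ≈ 2.744.
|Δ from 2.414|: A 0.177; B 0.017; C 0.047; D 0.330.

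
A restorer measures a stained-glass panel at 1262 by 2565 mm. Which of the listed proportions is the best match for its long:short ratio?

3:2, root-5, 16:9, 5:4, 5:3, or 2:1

2:1

2565/1262 ≈ 2.032. Nearest candidates are 2:1 (2.000, off by 0.032) and root-5 (2.236, off by 0.204).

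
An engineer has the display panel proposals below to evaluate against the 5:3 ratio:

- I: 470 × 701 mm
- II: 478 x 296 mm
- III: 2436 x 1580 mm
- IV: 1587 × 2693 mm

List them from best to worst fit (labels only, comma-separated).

I: 701/470 ≈ 1.491 → |1.491 − 1.667| = 0.176
II: 478/296 ≈ 1.615 → |1.615 − 1.667| = 0.052
III: 2436/1580 ≈ 1.542 → |1.542 − 1.667| = 0.125
IV: 2693/1587 ≈ 1.697 → |1.697 − 1.667| = 0.030

IV, II, III, I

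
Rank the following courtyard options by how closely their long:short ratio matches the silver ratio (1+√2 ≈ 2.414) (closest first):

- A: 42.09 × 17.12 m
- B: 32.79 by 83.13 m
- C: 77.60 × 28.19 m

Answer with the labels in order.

A, B, C

Ratios: A = 42.09 / 17.12 ≈ 2.459; B = 83.13 / 32.79 ≈ 2.535; C = 77.60 / 28.19 ≈ 2.753.
|Δ from 2.414|: A 0.045; B 0.121; C 0.339.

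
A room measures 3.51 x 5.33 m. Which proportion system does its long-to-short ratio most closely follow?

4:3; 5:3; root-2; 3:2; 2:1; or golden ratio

3:2

Ratio = 5.33 / 3.51 ≈ 1.519.
Distances: 4:3 1.333 (Δ 0.186); 5:3 1.667 (Δ 0.148); root-2 1.414 (Δ 0.105); 3:2 1.500 (Δ 0.019); 2:1 2.000 (Δ 0.481); golden ratio 1.618 (Δ 0.099).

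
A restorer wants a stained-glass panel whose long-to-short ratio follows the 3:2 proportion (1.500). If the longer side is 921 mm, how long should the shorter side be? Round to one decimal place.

614.0 mm

3:2 = 1.50000.
Shorter side = 921 ÷ 1.50000 ≈ 614.000 → 614.0 mm.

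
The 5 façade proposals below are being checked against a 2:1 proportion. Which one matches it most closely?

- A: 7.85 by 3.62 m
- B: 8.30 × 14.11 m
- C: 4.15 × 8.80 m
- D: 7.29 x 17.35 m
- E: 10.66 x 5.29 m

E

Ratios (long/short): A ≈ 2.169; B ≈ 1.700; C ≈ 2.120; D ≈ 2.380; E ≈ 2.015.
2:1 ≈ 2.000; option E is nearest (Δ 0.015).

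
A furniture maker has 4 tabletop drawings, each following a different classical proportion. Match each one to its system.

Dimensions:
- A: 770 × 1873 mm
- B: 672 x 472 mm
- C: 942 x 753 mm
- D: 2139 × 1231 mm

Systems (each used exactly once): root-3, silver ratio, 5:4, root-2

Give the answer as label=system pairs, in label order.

A=silver ratio, B=root-2, C=5:4, D=root-3

Ratios: A ≈ 2.432; B ≈ 1.424; C ≈ 1.251; D ≈ 1.738.
Targets: root-3 ≈ 1.732; silver ratio ≈ 2.414; 5:4 ≈ 1.250; root-2 ≈ 1.414.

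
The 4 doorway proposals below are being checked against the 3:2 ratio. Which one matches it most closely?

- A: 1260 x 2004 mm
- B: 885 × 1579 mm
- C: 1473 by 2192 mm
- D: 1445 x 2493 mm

C

Target 3:2 ≈ 1.500.
A: 1.590 (Δ0.090)  B: 1.784 (Δ0.284)  C: 1.488 (Δ0.012)  D: 1.725 (Δ0.225)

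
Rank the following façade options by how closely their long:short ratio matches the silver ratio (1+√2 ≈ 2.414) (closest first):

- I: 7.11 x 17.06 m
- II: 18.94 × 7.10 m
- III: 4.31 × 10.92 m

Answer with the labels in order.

I: 17.06/7.11 ≈ 2.399 → |2.399 − 2.414| = 0.015
II: 18.94/7.10 ≈ 2.668 → |2.668 − 2.414| = 0.254
III: 10.92/4.31 ≈ 2.534 → |2.534 − 2.414| = 0.120

I, III, II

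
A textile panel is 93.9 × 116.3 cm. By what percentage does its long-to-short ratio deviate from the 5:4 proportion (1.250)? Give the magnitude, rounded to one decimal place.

0.9%

Ratio = 116.3 / 93.9 ≈ 1.2386.
Ideal 5:4 = 1.2500. |1.2386 − 1.2500| / 1.2500 ≈ 0.91% → 0.9%.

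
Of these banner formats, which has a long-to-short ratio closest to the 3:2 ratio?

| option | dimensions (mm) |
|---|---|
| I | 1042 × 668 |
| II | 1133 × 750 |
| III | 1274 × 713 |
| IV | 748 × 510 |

Target 3:2 ≈ 1.500.
I: 1.560 (Δ0.060)  II: 1.511 (Δ0.011)  III: 1.787 (Δ0.287)  IV: 1.467 (Δ0.033)

II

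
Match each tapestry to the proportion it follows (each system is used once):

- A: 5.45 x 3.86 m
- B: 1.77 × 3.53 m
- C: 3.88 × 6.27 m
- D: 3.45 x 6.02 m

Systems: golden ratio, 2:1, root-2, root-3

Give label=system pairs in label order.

A = 5.45/3.86 ≈ 1.412 → root-2 (1.414)
B = 3.53/1.77 ≈ 1.994 → 2:1 (2.000)
C = 6.27/3.88 ≈ 1.616 → golden ratio (1.618)
D = 6.02/3.45 ≈ 1.745 → root-3 (1.732)

A=root-2, B=2:1, C=golden ratio, D=root-3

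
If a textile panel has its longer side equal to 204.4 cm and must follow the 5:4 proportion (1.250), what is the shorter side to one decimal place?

5:4 = 1.25000.
Shorter side = 204.4 ÷ 1.25000 ≈ 163.520 → 163.5 cm.

163.5 cm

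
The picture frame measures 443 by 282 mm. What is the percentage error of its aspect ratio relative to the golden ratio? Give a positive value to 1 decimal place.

2.9%

Ratio = 443 / 282 ≈ 1.5709.
Ideal golden ratio ≈ 1.6180. |1.5709 − 1.6180| / 1.6180 ≈ 2.91% → 2.9%.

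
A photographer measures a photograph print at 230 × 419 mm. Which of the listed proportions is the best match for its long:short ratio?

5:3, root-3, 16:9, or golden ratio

419/230 ≈ 1.822. Nearest candidates are 16:9 (1.778, off by 0.044) and root-3 (1.732, off by 0.090).

16:9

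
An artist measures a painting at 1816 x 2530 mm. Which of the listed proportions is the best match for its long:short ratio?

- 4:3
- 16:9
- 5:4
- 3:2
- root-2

2530/1816 ≈ 1.393. Nearest candidates are root-2 (1.414, off by 0.021) and 4:3 (1.333, off by 0.060).

root-2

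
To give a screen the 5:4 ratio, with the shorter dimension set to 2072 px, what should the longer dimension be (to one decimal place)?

2590.0 px

5:4 = 1.25000.
Longer side = 2072 × 1.25000 ≈ 2590.000 → 2590.0 px.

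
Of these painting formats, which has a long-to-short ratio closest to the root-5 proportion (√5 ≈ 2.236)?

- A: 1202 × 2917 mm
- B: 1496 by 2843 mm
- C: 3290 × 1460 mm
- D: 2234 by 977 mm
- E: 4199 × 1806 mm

C

Ratios (long/short): A ≈ 2.427; B ≈ 1.900; C ≈ 2.253; D ≈ 2.287; E ≈ 2.325.
root-5 ≈ 2.236; option C is nearest (Δ 0.017).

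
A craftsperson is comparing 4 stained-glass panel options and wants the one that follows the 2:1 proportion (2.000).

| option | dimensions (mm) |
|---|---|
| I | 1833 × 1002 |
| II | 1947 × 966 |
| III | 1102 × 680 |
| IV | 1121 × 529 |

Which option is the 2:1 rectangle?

Target 2:1 ≈ 2.000.
I: 1.829 (Δ0.171)  II: 2.016 (Δ0.016)  III: 1.621 (Δ0.379)  IV: 2.119 (Δ0.119)

II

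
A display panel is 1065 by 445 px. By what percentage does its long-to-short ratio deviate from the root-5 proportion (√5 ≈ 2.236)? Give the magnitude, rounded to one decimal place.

7.0%

Ratio = 1065 / 445 ≈ 2.3933.
Ideal root-5 ≈ 2.2361. |2.3933 − 2.2361| / 2.2361 ≈ 7.03% → 7.0%.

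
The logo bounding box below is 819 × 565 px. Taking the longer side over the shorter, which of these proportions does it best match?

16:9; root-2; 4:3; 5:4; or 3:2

819/565 ≈ 1.450. Nearest candidates are root-2 (1.414, off by 0.036) and 3:2 (1.500, off by 0.050).

root-2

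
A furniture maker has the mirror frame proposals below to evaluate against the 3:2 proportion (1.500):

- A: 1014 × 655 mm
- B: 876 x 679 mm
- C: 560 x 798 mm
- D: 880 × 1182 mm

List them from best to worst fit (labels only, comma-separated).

A, C, D, B

A: 1014/655 ≈ 1.548 → |1.548 − 1.500| = 0.048
B: 876/679 ≈ 1.290 → |1.290 − 1.500| = 0.210
C: 798/560 ≈ 1.425 → |1.425 − 1.500| = 0.075
D: 1182/880 ≈ 1.343 → |1.343 − 1.500| = 0.157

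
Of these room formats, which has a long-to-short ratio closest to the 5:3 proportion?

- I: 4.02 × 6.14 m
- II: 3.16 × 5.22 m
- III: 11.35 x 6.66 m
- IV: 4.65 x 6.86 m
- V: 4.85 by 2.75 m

II

Ratios (long/short): I ≈ 1.527; II ≈ 1.652; III ≈ 1.704; IV ≈ 1.475; V ≈ 1.764.
5:3 ≈ 1.667; option II is nearest (Δ 0.015).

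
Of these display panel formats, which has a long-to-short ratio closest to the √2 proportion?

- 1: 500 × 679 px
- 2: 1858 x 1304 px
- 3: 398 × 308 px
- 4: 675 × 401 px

2

Target root-2 ≈ 1.414.
1: 1.358 (Δ0.056)  2: 1.425 (Δ0.011)  3: 1.292 (Δ0.122)  4: 1.683 (Δ0.269)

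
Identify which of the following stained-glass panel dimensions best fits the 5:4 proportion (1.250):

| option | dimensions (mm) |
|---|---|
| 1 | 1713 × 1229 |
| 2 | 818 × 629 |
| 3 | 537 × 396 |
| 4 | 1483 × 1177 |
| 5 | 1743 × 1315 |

Ratios (long/short): 1 ≈ 1.394; 2 ≈ 1.300; 3 ≈ 1.356; 4 ≈ 1.260; 5 ≈ 1.325.
5:4 ≈ 1.250; option 4 is nearest (Δ 0.010).

4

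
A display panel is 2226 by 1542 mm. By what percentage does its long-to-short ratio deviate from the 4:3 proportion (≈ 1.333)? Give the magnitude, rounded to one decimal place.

Ratio = 2226 / 1542 ≈ 1.4436.
Ideal 4:3 ≈ 1.3333. |1.4436 − 1.3333| / 1.3333 ≈ 8.27% → 8.3%.

8.3%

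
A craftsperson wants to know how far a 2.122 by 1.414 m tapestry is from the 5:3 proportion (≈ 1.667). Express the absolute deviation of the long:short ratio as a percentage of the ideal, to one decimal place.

Ratio = 2.122 / 1.414 ≈ 1.5007.
Ideal 5:3 ≈ 1.6667. |1.5007 − 1.6667| / 1.6667 ≈ 9.96% → 10.0%.

10.0%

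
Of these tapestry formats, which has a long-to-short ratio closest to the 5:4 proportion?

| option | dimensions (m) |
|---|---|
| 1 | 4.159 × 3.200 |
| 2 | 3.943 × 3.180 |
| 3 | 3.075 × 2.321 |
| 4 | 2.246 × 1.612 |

2

Ratios (long/short): 1 ≈ 1.300; 2 ≈ 1.240; 3 ≈ 1.325; 4 ≈ 1.393.
5:4 ≈ 1.250; option 2 is nearest (Δ 0.010).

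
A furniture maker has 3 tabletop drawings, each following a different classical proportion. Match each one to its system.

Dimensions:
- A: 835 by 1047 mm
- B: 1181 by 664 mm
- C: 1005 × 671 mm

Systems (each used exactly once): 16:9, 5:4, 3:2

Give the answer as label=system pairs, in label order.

Ratios: A ≈ 1.254; B ≈ 1.779; C ≈ 1.498.
Targets: 16:9 ≈ 1.778; 5:4 ≈ 1.250; 3:2 ≈ 1.500.

A=5:4, B=16:9, C=3:2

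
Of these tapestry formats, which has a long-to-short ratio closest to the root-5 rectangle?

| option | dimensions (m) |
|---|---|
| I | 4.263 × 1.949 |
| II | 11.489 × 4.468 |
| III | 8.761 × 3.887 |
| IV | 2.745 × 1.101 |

III

Target root-5 ≈ 2.236.
I: 2.187 (Δ0.049)  II: 2.571 (Δ0.335)  III: 2.254 (Δ0.018)  IV: 2.493 (Δ0.257)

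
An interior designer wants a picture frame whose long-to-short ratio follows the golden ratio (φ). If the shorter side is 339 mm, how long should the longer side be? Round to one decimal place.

548.5 mm

golden ratio ≈ 1.61803.
Longer side = 339 × 1.61803 ≈ 548.512 → 548.5 mm.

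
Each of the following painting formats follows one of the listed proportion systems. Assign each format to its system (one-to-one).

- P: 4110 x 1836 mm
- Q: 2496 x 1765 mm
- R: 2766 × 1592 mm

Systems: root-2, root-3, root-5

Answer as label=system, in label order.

Ratios: P ≈ 2.239; Q ≈ 1.414; R ≈ 1.737.
Targets: root-2 ≈ 1.414; root-3 ≈ 1.732; root-5 ≈ 2.236.

P=root-5, Q=root-2, R=root-3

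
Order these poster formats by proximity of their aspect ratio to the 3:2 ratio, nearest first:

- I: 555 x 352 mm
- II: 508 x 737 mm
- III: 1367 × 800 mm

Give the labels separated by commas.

I: 555/352 ≈ 1.577 → |1.577 − 1.500| = 0.077
II: 737/508 ≈ 1.451 → |1.451 − 1.500| = 0.049
III: 1367/800 ≈ 1.709 → |1.709 − 1.500| = 0.209

II, I, III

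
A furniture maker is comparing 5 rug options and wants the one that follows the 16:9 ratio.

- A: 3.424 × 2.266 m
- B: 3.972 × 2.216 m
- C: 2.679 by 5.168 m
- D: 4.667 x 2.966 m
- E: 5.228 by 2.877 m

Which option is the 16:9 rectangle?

Ratios (long/short): A ≈ 1.511; B ≈ 1.792; C ≈ 1.929; D ≈ 1.573; E ≈ 1.817.
16:9 ≈ 1.778; option B is nearest (Δ 0.014).

B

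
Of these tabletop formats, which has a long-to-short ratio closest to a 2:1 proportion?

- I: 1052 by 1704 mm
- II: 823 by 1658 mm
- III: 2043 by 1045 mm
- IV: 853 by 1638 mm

Ratios (long/short): I ≈ 1.620; II ≈ 2.015; III ≈ 1.955; IV ≈ 1.920.
2:1 ≈ 2.000; option II is nearest (Δ 0.015).

II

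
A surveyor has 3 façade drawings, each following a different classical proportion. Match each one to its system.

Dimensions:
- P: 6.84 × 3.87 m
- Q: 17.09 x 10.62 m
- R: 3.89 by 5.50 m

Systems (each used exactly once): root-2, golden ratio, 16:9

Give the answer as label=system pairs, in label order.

P = 6.84/3.87 ≈ 1.767 → 16:9 (1.778)
Q = 17.09/10.62 ≈ 1.609 → golden ratio (1.618)
R = 5.50/3.89 ≈ 1.414 → root-2 (1.414)

P=16:9, Q=golden ratio, R=root-2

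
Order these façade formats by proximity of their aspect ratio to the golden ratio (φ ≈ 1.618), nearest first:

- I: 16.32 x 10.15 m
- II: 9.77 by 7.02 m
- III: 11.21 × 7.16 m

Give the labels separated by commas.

I, III, II

I: 16.32/10.15 ≈ 1.608 → |1.608 − 1.618| = 0.010
II: 9.77/7.02 ≈ 1.392 → |1.392 − 1.618| = 0.226
III: 11.21/7.16 ≈ 1.566 → |1.566 − 1.618| = 0.052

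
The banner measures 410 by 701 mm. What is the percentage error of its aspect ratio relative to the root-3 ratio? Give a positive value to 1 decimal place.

1.3%

Ratio = 701 / 410 ≈ 1.7098.
Ideal root-3 ≈ 1.7321. |1.7098 − 1.7321| / 1.7321 ≈ 1.29% → 1.3%.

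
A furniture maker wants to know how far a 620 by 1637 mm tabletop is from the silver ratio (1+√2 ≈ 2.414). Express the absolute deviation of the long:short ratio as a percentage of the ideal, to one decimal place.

9.4%

Ratio = 1637 / 620 ≈ 2.6403.
Ideal silver ratio ≈ 2.4142. |2.6403 − 2.4142| / 2.4142 ≈ 9.37% → 9.4%.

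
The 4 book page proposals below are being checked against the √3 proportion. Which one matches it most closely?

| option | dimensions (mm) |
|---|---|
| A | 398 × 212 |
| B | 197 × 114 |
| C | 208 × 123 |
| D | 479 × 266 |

Ratios (long/short): A ≈ 1.877; B ≈ 1.728; C ≈ 1.691; D ≈ 1.801.
root-3 ≈ 1.732; option B is nearest (Δ 0.004).

B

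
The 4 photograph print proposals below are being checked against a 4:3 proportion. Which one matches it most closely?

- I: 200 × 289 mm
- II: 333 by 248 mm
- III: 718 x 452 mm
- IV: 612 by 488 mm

II

Ratios (long/short): I ≈ 1.445; II ≈ 1.343; III ≈ 1.588; IV ≈ 1.254.
4:3 ≈ 1.333; option II is nearest (Δ 0.010).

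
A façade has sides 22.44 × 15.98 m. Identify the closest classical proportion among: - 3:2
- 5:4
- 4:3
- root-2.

root-2

Ratio = 22.44 / 15.98 ≈ 1.404.
Distances: 3:2 1.500 (Δ 0.096); 5:4 1.250 (Δ 0.154); 4:3 1.333 (Δ 0.071); root-2 1.414 (Δ 0.010).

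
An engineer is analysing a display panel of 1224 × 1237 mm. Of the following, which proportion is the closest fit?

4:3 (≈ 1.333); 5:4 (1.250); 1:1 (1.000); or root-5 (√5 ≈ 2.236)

1:1

1237/1224 ≈ 1.011. Nearest candidates are 1:1 (1.000, off by 0.011) and 5:4 (1.250, off by 0.239).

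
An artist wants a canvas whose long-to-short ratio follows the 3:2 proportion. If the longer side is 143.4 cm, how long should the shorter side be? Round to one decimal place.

95.6 cm

3:2 = 1.50000.
Shorter side = 143.4 ÷ 1.50000 ≈ 95.600 → 95.6 cm.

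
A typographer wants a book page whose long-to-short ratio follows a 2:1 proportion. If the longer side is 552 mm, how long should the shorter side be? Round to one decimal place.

2:1 = 2.00000.
Shorter side = 552 ÷ 2.00000 ≈ 276.000 → 276.0 mm.

276.0 mm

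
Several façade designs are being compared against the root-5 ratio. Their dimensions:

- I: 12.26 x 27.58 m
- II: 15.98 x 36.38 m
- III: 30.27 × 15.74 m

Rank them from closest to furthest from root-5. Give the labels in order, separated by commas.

I, II, III

I: 27.58/12.26 ≈ 2.250 → |2.250 − 2.236| = 0.014
II: 36.38/15.98 ≈ 2.277 → |2.277 − 2.236| = 0.041
III: 30.27/15.74 ≈ 1.923 → |1.923 − 2.236| = 0.313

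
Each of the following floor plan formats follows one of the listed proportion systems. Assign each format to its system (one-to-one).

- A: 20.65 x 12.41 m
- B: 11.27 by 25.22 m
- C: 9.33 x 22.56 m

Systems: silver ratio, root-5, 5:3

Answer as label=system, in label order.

Ratios: A ≈ 1.664; B ≈ 2.238; C ≈ 2.418.
Targets: silver ratio ≈ 2.414; root-5 ≈ 2.236; 5:3 ≈ 1.667.

A=5:3, B=root-5, C=silver ratio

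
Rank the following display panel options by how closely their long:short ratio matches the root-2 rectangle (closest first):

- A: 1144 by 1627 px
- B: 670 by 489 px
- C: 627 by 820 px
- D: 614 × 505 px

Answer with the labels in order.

A: 1627/1144 ≈ 1.422 → |1.422 − 1.414| = 0.008
B: 670/489 ≈ 1.370 → |1.370 − 1.414| = 0.044
C: 820/627 ≈ 1.308 → |1.308 − 1.414| = 0.106
D: 614/505 ≈ 1.216 → |1.216 − 1.414| = 0.198

A, B, C, D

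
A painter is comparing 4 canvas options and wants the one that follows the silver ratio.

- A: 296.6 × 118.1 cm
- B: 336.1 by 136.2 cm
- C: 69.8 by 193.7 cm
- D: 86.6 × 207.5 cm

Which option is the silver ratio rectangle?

D

Ratios (long/short): A ≈ 2.511; B ≈ 2.468; C ≈ 2.775; D ≈ 2.396.
silver ratio ≈ 2.414; option D is nearest (Δ 0.018).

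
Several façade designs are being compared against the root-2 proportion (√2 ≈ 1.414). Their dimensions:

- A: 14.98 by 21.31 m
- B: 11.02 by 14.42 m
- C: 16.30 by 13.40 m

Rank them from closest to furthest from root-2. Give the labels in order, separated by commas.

A, B, C

A: 21.31/14.98 ≈ 1.423 → |1.423 − 1.414| = 0.009
B: 14.42/11.02 ≈ 1.309 → |1.309 − 1.414| = 0.105
C: 16.30/13.40 ≈ 1.216 → |1.216 − 1.414| = 0.198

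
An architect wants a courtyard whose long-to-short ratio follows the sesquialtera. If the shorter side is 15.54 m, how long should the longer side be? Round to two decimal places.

3:2 = 1.50000.
Longer side = 15.54 × 1.50000 ≈ 23.3100 → 23.31 m.

23.31 m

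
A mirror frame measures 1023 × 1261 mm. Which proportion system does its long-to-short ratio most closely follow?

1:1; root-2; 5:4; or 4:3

Ratio = 1261 / 1023 ≈ 1.233.
Distances: 1:1 1.000 (Δ 0.233); root-2 1.414 (Δ 0.181); 5:4 1.250 (Δ 0.017); 4:3 1.333 (Δ 0.100).

5:4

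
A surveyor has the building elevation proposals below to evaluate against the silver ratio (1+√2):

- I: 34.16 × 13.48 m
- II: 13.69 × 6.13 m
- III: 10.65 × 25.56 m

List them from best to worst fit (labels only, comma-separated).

III, I, II

Ratios: I = 34.16 / 13.48 ≈ 2.534; II = 13.69 / 6.13 ≈ 2.233; III = 25.56 / 10.65 ≈ 2.400.
|Δ from 2.414|: I 0.120; II 0.181; III 0.014.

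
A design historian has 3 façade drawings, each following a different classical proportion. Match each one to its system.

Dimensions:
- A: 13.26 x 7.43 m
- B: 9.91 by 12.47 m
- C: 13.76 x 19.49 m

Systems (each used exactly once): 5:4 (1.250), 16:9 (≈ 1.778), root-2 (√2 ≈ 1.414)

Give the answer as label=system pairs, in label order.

A=16:9, B=5:4, C=root-2

A = 13.26/7.43 ≈ 1.785 → 16:9 (1.778)
B = 12.47/9.91 ≈ 1.258 → 5:4 (1.250)
C = 19.49/13.76 ≈ 1.416 → root-2 (1.414)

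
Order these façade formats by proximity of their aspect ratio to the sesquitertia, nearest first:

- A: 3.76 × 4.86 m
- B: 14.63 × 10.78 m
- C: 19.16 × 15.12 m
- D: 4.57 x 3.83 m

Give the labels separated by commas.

A: 4.86/3.76 ≈ 1.293 → |1.293 − 1.333| = 0.040
B: 14.63/10.78 ≈ 1.357 → |1.357 − 1.333| = 0.024
C: 19.16/15.12 ≈ 1.267 → |1.267 − 1.333| = 0.066
D: 4.57/3.83 ≈ 1.193 → |1.193 − 1.333| = 0.140

B, A, C, D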